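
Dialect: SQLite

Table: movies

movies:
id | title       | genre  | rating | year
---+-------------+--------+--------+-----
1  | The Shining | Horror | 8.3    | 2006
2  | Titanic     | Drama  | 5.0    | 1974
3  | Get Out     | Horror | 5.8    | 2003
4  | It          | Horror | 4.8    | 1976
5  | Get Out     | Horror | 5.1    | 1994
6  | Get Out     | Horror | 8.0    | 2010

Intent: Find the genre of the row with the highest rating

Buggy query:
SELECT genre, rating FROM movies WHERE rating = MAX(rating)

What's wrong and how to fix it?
Bug: WHERE is evaluated per row; an aggregate over the whole table isn't defined there

Fix: Wrap MAX in a scalar subquery so WHERE compares against a single value

Corrected query:
SELECT genre, rating FROM movies WHERE rating = (SELECT MAX(rating) FROM movies)

Result:
genre  | rating
-------+-------
Horror | 8.3   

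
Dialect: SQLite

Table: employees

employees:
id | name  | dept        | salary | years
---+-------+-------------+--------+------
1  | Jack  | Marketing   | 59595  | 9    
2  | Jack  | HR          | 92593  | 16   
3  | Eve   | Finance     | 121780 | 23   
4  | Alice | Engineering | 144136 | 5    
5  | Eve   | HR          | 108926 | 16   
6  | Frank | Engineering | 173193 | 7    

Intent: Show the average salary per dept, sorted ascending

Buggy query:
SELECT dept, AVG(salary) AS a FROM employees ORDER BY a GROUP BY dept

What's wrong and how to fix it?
Bug: ORDER BY appears before GROUP BY; SQL clause order requires GROUP BY first

Fix: Reorder: SELECT … FROM … GROUP BY … ORDER BY …

Corrected query:
SELECT dept, AVG(salary) AS a FROM employees GROUP BY dept ORDER BY a

Result:
dept        | a       
------------+---------
Marketing   | 59595   
HR          | 100759.5
Finance     | 121780  
Engineering | 158664.5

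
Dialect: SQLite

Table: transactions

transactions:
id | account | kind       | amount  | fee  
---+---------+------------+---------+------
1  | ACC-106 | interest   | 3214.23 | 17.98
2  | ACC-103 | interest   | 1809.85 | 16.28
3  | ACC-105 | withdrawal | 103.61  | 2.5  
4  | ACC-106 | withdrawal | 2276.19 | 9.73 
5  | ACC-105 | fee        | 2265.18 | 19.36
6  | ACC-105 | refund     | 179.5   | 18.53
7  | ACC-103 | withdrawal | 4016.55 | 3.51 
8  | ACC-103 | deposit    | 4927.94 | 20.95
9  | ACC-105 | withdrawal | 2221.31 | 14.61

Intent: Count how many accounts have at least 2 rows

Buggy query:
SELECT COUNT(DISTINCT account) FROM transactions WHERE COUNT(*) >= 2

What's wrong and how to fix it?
Bug: WHERE filters individual rows, not groups, so a group-level COUNT is invalid there

Fix: Use a subquery that GROUPs and filters with HAVING, then count its rows

Corrected query:
SELECT COUNT(*) FROM (SELECT account FROM transactions GROUP BY account HAVING COUNT(*) >= 2)

Result:
COUNT(*)
--------
3       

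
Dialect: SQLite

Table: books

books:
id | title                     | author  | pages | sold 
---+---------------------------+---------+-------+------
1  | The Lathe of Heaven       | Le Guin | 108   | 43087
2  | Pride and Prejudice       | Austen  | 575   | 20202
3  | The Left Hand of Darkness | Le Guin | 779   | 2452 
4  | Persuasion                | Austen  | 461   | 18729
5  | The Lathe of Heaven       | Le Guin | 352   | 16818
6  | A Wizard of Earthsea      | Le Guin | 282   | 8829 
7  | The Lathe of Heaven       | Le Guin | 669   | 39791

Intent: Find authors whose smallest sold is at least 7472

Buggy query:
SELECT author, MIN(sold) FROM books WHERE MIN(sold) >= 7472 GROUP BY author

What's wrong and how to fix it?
Bug: MIN() in WHERE is a misuse of aggregate

Fix: Use HAVING for the per-group MIN condition

Corrected query:
SELECT author, MIN(sold) FROM books GROUP BY author HAVING MIN(sold) >= 7472

Result:
author | MIN(sold)
-------+----------
Austen | 18729    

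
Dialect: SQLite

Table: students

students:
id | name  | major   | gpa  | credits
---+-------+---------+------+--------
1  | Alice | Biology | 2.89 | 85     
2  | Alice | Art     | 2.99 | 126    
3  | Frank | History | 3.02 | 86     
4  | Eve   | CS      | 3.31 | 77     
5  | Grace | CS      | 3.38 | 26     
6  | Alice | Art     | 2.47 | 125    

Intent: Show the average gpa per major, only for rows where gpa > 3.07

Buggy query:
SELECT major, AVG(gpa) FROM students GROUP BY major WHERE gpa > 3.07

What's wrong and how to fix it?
Bug: WHERE cannot follow GROUP BY

Fix: Place WHERE between FROM and GROUP BY

Corrected query:
SELECT major, AVG(gpa) FROM students WHERE gpa > 3.07 GROUP BY major

Result:
major | AVG(gpa)
------+---------
CS    | 3.345   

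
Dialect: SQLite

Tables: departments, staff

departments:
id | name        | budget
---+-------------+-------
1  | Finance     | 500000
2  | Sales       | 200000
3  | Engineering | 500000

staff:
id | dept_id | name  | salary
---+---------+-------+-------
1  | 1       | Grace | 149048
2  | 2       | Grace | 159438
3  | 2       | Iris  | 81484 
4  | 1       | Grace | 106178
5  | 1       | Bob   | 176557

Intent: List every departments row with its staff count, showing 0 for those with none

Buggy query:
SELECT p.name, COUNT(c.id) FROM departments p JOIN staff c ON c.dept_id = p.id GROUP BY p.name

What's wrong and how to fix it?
Bug: INNER JOIN drops departments rows that have no matching staff rows

Fix: Switch to LEFT JOIN to retain unmatched parent rows

Corrected query:
SELECT p.name, COUNT(c.id) FROM departments p LEFT JOIN staff c ON c.dept_id = p.id GROUP BY p.name

Result:
name        | COUNT(c.id)
------------+------------
Engineering | 0          
Finance     | 3          
Sales       | 2          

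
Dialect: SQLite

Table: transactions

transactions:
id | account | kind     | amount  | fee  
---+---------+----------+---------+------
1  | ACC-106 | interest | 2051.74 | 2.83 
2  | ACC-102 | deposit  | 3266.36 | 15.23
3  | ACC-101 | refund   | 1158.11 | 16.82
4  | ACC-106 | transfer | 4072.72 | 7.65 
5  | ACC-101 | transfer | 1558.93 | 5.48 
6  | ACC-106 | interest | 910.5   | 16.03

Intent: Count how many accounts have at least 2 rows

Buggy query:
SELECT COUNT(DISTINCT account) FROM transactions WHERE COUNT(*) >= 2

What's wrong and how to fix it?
Bug: COUNT(*) cannot appear in WHERE; the per-group count doesn't exist yet

Fix: Group first with HAVING COUNT(*) >= 2, then COUNT the resulting groups

Corrected query:
SELECT COUNT(*) FROM (SELECT account FROM transactions GROUP BY account HAVING COUNT(*) >= 2)

Result:
COUNT(*)
--------
2       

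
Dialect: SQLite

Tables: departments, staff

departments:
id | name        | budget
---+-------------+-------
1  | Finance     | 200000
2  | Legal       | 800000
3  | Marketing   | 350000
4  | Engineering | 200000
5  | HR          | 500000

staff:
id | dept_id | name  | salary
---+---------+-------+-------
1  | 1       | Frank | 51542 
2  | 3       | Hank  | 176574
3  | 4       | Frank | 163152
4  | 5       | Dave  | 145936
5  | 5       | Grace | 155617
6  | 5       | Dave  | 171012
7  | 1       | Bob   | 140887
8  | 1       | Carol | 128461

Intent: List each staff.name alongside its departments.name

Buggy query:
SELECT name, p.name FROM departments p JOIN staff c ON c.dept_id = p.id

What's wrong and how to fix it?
Bug: Both tables have a 'name' column; the unqualified reference is ambiguous

Fix: Qualify the column with its table alias (c.name)

Corrected query:
SELECT c.name, p.name FROM departments p JOIN staff c ON c.dept_id = p.id

Result:
name  | name       
------+------------
Frank | Finance    
Hank  | Marketing  
Frank | Engineering
Dave  | HR         
Grace | HR         
Dave  | HR         
Bob   | Finance    
Carol | Finance    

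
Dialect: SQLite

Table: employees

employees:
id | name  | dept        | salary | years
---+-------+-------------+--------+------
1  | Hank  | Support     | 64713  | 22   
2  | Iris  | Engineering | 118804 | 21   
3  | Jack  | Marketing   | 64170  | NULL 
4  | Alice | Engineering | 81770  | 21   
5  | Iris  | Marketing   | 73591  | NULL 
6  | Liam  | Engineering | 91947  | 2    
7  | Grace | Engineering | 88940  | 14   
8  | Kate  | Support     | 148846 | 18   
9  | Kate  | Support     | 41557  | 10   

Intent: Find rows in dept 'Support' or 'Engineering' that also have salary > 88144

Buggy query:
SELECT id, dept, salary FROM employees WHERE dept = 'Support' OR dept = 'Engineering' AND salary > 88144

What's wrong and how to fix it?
Bug: AND binds tighter than OR, so this parses as dept = 'Support' OR (dept = 'Engineering' AND salary > 88144)

Fix: Add parentheses around the OR so the AND applies to both alternatives

Corrected query:
SELECT id, dept, salary FROM employees WHERE (dept = 'Support' OR dept = 'Engineering') AND salary > 88144

Result:
id | dept        | salary
---+-------------+-------
2  | Engineering | 118804
6  | Engineering | 91947 
7  | Engineering | 88940 
8  | Support     | 148846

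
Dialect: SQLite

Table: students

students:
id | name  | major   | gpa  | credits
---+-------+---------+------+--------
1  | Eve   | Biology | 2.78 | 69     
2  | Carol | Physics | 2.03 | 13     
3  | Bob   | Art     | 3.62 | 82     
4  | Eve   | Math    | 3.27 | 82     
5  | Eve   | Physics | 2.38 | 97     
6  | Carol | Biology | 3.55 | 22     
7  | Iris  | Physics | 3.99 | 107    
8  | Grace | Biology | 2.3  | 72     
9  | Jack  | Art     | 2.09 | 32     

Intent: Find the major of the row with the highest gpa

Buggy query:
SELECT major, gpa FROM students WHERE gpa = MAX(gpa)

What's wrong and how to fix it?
Bug: WHERE is evaluated per row; an aggregate over the whole table isn't defined there

Fix: Use a subquery: WHERE gpa = (SELECT MAX(gpa) FROM students)

Corrected query:
SELECT major, gpa FROM students WHERE gpa = (SELECT MAX(gpa) FROM students)

Result:
major   | gpa 
--------+-----
Physics | 3.99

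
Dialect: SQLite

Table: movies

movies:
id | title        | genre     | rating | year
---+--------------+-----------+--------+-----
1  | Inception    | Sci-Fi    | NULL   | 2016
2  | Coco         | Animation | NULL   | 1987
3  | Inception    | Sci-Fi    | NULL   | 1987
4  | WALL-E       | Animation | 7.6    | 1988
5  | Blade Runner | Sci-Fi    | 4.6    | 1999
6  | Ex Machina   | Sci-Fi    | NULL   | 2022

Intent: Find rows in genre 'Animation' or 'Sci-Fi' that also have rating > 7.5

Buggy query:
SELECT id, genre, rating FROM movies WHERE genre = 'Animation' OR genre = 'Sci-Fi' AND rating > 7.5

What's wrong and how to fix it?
Bug: AND binds tighter than OR, so this parses as genre = 'Animation' OR (genre = 'Sci-Fi' AND rating > 7.5)

Fix: Group the OR with parentheses (or use IN), then AND the threshold

Corrected query:
SELECT id, genre, rating FROM movies WHERE (genre = 'Animation' OR genre = 'Sci-Fi') AND rating > 7.5

Result:
id | genre     | rating
---+-----------+-------
4  | Animation | 7.6   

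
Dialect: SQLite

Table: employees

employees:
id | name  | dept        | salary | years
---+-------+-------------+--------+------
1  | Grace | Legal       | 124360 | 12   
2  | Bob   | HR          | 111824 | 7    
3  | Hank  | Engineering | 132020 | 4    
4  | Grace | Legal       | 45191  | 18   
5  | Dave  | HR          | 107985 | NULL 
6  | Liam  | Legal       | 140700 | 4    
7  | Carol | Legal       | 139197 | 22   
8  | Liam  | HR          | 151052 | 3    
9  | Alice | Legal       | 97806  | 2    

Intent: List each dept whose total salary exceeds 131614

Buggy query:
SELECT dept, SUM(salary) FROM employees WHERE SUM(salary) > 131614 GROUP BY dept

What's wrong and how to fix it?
Bug: SUM(salary) is an aggregate, but WHERE filters rows before aggregation

Fix: Move the aggregate condition to a HAVING clause

Corrected query:
SELECT dept, SUM(salary) FROM employees GROUP BY dept HAVING SUM(salary) > 131614

Result:
dept        | SUM(salary)
------------+------------
Engineering | 132020     
HR          | 370861     
Legal       | 547254     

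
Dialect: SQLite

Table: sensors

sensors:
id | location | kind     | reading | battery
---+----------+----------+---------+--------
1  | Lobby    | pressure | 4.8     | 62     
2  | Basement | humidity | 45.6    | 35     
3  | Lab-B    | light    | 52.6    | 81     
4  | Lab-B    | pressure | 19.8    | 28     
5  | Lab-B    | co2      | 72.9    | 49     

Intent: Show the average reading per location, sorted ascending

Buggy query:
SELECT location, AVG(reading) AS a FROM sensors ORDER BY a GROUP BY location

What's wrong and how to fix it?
Bug: ORDER BY appears before GROUP BY; SQL clause order requires GROUP BY first

Fix: Move ORDER BY to the end, after GROUP BY

Corrected query:
SELECT location, AVG(reading) AS a FROM sensors GROUP BY location ORDER BY a

Result:
location | a        
---------+----------
Lobby    | 4.8      
Basement | 45.6     
Lab-B    | 48.433333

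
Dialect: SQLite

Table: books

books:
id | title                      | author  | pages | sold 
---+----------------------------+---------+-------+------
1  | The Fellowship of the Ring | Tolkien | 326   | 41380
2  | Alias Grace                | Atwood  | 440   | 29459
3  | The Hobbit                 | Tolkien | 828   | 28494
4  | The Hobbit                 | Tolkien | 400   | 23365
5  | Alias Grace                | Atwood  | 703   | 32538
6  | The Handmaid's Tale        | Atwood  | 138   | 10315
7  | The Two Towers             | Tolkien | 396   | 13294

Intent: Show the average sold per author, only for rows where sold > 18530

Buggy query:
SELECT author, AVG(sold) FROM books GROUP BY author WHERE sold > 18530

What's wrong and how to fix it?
Bug: WHERE cannot follow GROUP BY

Fix: Move the WHERE clause before GROUP BY

Corrected query:
SELECT author, AVG(sold) FROM books WHERE sold > 18530 GROUP BY author

Result:
author  | AVG(sold)   
--------+-------------
Atwood  | 30998.5     
Tolkien | 31079.666667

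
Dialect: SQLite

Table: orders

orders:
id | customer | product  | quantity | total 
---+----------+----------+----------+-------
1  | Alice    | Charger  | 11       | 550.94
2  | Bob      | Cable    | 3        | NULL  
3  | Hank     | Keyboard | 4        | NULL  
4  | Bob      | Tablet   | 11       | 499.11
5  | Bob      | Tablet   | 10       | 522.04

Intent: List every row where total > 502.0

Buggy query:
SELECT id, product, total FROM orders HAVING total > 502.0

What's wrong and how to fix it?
Bug: HAVING filters the output of aggregation, but this query has no GROUP BY and no aggregate functions, so SQLite rejects it (HAVING clause on a non-aggregate query); the condition here is per row

Fix: Use WHERE for row-level filtering

Corrected query:
SELECT id, product, total FROM orders WHERE total > 502.0

Result:
id | product | total 
---+---------+-------
1  | Charger | 550.94
5  | Tablet  | 522.04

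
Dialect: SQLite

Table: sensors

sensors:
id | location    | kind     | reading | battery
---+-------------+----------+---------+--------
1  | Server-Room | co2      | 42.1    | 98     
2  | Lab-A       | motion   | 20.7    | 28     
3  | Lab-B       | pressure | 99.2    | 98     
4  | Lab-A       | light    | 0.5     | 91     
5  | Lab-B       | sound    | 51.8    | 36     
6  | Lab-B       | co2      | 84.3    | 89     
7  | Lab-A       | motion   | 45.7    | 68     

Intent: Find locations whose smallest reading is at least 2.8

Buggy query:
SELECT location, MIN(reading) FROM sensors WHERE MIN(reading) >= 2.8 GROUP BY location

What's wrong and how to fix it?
Bug: MIN() in WHERE is a misuse of aggregate

Fix: Use HAVING for the per-group MIN condition

Corrected query:
SELECT location, MIN(reading) FROM sensors GROUP BY location HAVING MIN(reading) >= 2.8

Result:
location    | MIN(reading)
------------+-------------
Lab-B       | 51.8        
Server-Room | 42.1        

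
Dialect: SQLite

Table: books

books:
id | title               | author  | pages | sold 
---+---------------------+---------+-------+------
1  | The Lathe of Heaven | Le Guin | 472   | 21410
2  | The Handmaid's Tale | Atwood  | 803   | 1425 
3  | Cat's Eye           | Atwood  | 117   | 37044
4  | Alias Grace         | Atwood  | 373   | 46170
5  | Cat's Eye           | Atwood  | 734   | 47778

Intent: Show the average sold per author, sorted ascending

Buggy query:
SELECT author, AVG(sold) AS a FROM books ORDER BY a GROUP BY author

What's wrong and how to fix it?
Bug: GROUP BY must precede ORDER BY

Fix: Reorder: SELECT … FROM … GROUP BY … ORDER BY …

Corrected query:
SELECT author, AVG(sold) AS a FROM books GROUP BY author ORDER BY a

Result:
author  | a       
--------+---------
Le Guin | 21410   
Atwood  | 33104.25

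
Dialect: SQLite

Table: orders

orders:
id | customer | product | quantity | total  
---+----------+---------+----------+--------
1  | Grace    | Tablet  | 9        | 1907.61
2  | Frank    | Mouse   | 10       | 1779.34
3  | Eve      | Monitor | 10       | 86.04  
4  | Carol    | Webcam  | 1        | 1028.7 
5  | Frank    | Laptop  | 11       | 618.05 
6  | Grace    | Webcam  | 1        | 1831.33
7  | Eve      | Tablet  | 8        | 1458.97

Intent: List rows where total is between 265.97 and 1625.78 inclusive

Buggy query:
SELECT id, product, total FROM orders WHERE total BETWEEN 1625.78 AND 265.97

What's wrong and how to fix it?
Bug: BETWEEN expects the lower bound first; with 1625.78 AND 265.97 the range is empty

Fix: Write BETWEEN 265.97 AND 1625.78

Corrected query:
SELECT id, product, total FROM orders WHERE total BETWEEN 265.97 AND 1625.78

Result:
id | product | total  
---+---------+--------
4  | Webcam  | 1028.7 
5  | Laptop  | 618.05 
7  | Tablet  | 1458.97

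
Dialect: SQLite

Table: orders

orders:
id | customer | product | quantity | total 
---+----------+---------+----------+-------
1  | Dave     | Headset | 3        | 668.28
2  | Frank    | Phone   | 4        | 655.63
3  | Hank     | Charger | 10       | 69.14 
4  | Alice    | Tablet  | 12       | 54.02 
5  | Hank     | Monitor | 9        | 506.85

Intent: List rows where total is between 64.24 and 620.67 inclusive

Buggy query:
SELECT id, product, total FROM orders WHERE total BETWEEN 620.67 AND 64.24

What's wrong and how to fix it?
Bug: The bounds are reversed; BETWEEN a AND b requires a <= b to match anything

Fix: Swap the bounds so the smaller value comes first

Corrected query:
SELECT id, product, total FROM orders WHERE total BETWEEN 64.24 AND 620.67

Result:
id | product | total 
---+---------+-------
3  | Charger | 69.14 
5  | Monitor | 506.85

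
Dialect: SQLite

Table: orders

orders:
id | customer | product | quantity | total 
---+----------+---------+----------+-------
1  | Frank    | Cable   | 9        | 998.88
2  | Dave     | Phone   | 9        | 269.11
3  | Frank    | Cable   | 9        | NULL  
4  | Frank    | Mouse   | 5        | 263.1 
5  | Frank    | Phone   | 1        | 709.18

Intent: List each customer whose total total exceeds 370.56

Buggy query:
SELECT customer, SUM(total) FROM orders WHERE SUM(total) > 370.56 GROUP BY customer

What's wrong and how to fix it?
Bug: WHERE runs before GROUP BY, so aggregates aren't available there

Fix: Use HAVING (which filters groups after aggregation) instead of WHERE

Corrected query:
SELECT customer, SUM(total) FROM orders GROUP BY customer HAVING SUM(total) > 370.56

Result:
customer | SUM(total)
---------+-----------
Frank    | 1971.16   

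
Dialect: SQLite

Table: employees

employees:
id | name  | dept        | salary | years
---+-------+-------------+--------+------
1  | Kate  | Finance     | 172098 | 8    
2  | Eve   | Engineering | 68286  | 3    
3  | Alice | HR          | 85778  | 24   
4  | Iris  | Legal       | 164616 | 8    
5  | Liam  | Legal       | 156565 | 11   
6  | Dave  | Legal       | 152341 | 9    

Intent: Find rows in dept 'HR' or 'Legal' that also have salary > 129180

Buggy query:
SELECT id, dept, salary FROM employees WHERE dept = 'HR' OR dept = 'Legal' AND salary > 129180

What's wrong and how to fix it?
Bug: Without parentheses, AND is evaluated before OR, so the salary filter only applies to the 'Legal' branch

Fix: Group the OR with parentheses (or use IN), then AND the threshold

Corrected query:
SELECT id, dept, salary FROM employees WHERE (dept = 'HR' OR dept = 'Legal') AND salary > 129180

Result:
id | dept  | salary
---+-------+-------
4  | Legal | 164616
5  | Legal | 156565
6  | Legal | 152341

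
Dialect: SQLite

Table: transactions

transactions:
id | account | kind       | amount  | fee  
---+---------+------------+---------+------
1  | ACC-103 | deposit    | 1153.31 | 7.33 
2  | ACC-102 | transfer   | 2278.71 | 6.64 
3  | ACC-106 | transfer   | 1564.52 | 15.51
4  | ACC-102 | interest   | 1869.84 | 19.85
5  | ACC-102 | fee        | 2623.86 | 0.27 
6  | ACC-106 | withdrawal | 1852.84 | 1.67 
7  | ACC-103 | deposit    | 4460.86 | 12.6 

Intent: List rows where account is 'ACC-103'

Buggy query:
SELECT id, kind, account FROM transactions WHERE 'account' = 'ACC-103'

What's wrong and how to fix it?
Bug: 'account' in single quotes is a string literal, not the column; the comparison is literal-vs-literal and never true

Fix: Reference the column as account without single quotes

Corrected query:
SELECT id, kind, account FROM transactions WHERE account = 'ACC-103'

Result:
id | kind    | account
---+---------+--------
1  | deposit | ACC-103
7  | deposit | ACC-103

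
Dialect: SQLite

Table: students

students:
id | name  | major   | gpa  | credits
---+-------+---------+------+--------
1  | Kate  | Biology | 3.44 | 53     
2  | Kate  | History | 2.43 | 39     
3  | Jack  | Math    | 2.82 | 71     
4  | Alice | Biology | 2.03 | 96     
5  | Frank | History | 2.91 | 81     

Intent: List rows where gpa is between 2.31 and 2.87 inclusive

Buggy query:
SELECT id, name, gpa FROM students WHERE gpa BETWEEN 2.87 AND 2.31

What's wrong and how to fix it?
Bug: The bounds are reversed; BETWEEN a AND b requires a <= b to match anything

Fix: Write BETWEEN 2.31 AND 2.87

Corrected query:
SELECT id, name, gpa FROM students WHERE gpa BETWEEN 2.31 AND 2.87

Result:
id | name | gpa 
---+------+-----
2  | Kate | 2.43
3  | Jack | 2.82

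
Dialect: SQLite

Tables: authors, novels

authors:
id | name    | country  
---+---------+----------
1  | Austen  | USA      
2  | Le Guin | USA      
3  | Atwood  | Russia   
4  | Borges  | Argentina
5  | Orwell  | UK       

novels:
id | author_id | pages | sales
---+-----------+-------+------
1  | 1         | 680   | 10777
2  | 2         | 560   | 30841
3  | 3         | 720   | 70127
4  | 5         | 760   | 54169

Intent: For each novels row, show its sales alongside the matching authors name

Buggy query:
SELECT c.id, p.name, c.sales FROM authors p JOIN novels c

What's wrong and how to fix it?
Bug: Missing join condition: each novels row is matched to all authors rows instead of just its own

Fix: Add ON c.author_id = p.id to the JOIN

Corrected query:
SELECT c.id, p.name, c.sales FROM authors p JOIN novels c ON c.author_id = p.id

Result:
id | name    | sales
---+---------+------
1  | Austen  | 10777
2  | Le Guin | 30841
3  | Atwood  | 70127
4  | Orwell  | 54169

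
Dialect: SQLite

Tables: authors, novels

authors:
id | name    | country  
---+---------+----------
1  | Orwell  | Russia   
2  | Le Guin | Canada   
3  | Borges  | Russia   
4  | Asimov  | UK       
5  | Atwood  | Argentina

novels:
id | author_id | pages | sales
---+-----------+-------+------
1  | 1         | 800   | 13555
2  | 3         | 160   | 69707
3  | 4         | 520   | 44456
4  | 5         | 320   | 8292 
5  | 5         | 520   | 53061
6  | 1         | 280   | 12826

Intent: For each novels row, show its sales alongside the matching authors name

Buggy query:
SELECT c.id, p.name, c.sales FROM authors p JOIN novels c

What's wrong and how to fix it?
Bug: Missing join condition: each novels row is matched to all authors rows instead of just its own

Fix: Specify the join condition linking the foreign key to the parent id

Corrected query:
SELECT c.id, p.name, c.sales FROM authors p JOIN novels c ON c.author_id = p.id

Result:
id | name   | sales
---+--------+------
1  | Orwell | 13555
2  | Borges | 69707
3  | Asimov | 44456
4  | Atwood | 8292 
5  | Atwood | 53061
6  | Orwell | 12826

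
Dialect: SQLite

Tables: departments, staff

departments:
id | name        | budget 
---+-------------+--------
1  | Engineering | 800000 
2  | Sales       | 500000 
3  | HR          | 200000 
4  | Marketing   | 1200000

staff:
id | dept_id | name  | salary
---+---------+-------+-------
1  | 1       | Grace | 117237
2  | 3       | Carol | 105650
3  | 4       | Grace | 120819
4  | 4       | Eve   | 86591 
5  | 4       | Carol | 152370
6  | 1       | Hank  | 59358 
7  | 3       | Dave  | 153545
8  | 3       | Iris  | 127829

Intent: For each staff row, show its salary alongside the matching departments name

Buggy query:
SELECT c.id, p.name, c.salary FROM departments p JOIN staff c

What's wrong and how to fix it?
Bug: JOIN with no ON clause produces a cartesian product; every staff row pairs with every departments row

Fix: Add ON c.dept_id = p.id to the JOIN

Corrected query:
SELECT c.id, p.name, c.salary FROM departments p JOIN staff c ON c.dept_id = p.id

Result:
id | name        | salary
---+-------------+-------
1  | Engineering | 117237
2  | HR          | 105650
3  | Marketing   | 120819
4  | Marketing   | 86591 
5  | Marketing   | 152370
6  | Engineering | 59358 
7  | HR          | 153545
8  | HR          | 127829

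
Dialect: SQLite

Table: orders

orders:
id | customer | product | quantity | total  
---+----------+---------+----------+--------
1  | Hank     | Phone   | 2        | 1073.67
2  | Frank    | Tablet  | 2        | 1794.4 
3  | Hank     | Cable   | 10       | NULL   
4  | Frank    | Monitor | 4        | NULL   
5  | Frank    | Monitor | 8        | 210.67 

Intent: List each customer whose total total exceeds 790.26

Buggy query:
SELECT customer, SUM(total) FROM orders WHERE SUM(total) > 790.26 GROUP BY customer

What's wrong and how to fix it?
Bug: WHERE runs before GROUP BY, so aggregates aren't available there

Fix: Use HAVING (which filters groups after aggregation) instead of WHERE

Corrected query:
SELECT customer, SUM(total) FROM orders GROUP BY customer HAVING SUM(total) > 790.26

Result:
customer | SUM(total)
---------+-----------
Frank    | 2005.07   
Hank     | 1073.67   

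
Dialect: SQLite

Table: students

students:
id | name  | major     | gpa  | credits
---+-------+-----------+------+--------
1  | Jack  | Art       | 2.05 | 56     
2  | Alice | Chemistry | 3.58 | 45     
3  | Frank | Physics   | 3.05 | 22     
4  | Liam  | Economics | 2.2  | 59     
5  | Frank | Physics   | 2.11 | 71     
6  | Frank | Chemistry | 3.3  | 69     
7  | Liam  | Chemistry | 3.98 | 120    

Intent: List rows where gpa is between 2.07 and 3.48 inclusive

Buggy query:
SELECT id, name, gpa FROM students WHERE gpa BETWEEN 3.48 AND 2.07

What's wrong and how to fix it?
Bug: The bounds are reversed; BETWEEN a AND b requires a <= b to match anything

Fix: Swap the bounds so the smaller value comes first

Corrected query:
SELECT id, name, gpa FROM students WHERE gpa BETWEEN 2.07 AND 3.48

Result:
id | name  | gpa 
---+-------+-----
3  | Frank | 3.05
4  | Liam  | 2.2 
5  | Frank | 2.11
6  | Frank | 3.3 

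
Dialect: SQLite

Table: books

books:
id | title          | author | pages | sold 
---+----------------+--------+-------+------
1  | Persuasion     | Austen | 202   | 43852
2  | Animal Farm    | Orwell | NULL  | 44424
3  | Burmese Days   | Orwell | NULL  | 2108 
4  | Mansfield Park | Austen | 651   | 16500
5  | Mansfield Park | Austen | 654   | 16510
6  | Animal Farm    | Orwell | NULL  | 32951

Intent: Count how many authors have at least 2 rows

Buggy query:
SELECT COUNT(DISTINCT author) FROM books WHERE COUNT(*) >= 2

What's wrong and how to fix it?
Bug: COUNT(*) cannot appear in WHERE; the per-group count doesn't exist yet

Fix: Use a subquery that GROUPs and filters with HAVING, then count its rows

Corrected query:
SELECT COUNT(*) FROM (SELECT author FROM books GROUP BY author HAVING COUNT(*) >= 2)

Result:
COUNT(*)
--------
2       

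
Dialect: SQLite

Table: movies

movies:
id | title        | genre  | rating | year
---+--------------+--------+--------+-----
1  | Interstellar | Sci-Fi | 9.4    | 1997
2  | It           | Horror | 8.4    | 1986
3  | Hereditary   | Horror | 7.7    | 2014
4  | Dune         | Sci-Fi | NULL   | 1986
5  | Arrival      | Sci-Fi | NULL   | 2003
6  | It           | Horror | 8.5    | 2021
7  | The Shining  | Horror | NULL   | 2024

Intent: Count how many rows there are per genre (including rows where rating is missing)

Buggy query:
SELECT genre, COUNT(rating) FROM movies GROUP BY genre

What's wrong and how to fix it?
Bug: COUNT(column) counts non-NULL values only; rows with NULL rating aren't counted

Fix: Use COUNT(*) to count all rows regardless of NULL

Corrected query:
SELECT genre, COUNT(*) FROM movies GROUP BY genre

Result:
genre  | COUNT(*)
-------+---------
Horror | 4       
Sci-Fi | 3       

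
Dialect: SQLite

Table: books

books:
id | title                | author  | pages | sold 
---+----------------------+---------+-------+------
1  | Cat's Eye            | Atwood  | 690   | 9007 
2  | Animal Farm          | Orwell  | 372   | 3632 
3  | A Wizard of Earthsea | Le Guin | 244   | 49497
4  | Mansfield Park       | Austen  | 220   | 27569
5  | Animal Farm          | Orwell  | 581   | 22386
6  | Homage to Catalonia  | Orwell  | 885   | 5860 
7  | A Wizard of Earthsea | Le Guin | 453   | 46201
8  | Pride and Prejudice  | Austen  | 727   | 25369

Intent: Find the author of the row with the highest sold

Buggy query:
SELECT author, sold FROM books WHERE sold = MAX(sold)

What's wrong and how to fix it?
Bug: WHERE is evaluated per row; an aggregate over the whole table isn't defined there

Fix: Use a subquery: WHERE sold = (SELECT MAX(sold) FROM books)

Corrected query:
SELECT author, sold FROM books WHERE sold = (SELECT MAX(sold) FROM books)

Result:
author  | sold 
--------+------
Le Guin | 49497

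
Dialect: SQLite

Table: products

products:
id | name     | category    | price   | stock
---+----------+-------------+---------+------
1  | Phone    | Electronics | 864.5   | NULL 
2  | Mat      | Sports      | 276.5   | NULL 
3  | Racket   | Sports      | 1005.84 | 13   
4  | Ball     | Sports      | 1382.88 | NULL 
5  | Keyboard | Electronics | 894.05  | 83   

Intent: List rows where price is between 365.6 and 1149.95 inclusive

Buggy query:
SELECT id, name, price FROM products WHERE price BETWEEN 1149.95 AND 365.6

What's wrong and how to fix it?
Bug: The bounds are reversed; BETWEEN a AND b requires a <= b to match anything

Fix: Swap the bounds so the smaller value comes first

Corrected query:
SELECT id, name, price FROM products WHERE price BETWEEN 365.6 AND 1149.95

Result:
id | name     | price  
---+----------+--------
1  | Phone    | 864.5  
3  | Racket   | 1005.84
5  | Keyboard | 894.05 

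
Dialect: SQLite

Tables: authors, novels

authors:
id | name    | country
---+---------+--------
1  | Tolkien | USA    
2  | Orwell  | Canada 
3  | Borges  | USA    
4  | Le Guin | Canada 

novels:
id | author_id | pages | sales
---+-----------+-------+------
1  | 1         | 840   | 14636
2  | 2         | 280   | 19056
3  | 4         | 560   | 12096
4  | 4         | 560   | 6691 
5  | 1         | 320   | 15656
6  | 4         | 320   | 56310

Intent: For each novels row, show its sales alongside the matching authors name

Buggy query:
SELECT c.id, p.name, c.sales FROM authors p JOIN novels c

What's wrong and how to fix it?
Bug: JOIN with no ON clause produces a cartesian product; every novels row pairs with every authors row

Fix: Add ON c.author_id = p.id to the JOIN

Corrected query:
SELECT c.id, p.name, c.sales FROM authors p JOIN novels c ON c.author_id = p.id

Result:
id | name    | sales
---+---------+------
1  | Tolkien | 14636
2  | Orwell  | 19056
3  | Le Guin | 12096
4  | Le Guin | 6691 
5  | Tolkien | 15656
6  | Le Guin | 56310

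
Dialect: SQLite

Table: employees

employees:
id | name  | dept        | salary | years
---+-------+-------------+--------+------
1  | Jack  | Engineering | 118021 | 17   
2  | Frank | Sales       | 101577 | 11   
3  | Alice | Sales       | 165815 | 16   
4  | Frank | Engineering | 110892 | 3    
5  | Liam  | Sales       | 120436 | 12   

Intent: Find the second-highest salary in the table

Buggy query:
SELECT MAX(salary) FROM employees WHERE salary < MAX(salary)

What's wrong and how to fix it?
Bug: The inner MAX is an aggregate inside WHERE, which is not allowed

Fix: Put the inner MAX in a scalar subquery

Corrected query:
SELECT MAX(salary) FROM employees WHERE salary < (SELECT MAX(salary) FROM employees)

Result:
MAX(salary)
-----------
120436     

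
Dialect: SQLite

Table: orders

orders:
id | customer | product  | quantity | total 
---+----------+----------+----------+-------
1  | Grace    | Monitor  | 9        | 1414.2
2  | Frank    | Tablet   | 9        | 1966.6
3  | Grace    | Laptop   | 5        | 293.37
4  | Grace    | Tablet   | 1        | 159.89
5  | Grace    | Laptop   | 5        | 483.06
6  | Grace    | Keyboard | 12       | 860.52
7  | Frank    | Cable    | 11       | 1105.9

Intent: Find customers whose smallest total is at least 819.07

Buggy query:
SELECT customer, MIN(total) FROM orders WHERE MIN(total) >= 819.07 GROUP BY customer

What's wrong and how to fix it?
Bug: MIN() in WHERE is a misuse of aggregate

Fix: Replace WHERE with HAVING after the GROUP BY

Corrected query:
SELECT customer, MIN(total) FROM orders GROUP BY customer HAVING MIN(total) >= 819.07

Result:
customer | MIN(total)
---------+-----------
Frank    | 1105.9    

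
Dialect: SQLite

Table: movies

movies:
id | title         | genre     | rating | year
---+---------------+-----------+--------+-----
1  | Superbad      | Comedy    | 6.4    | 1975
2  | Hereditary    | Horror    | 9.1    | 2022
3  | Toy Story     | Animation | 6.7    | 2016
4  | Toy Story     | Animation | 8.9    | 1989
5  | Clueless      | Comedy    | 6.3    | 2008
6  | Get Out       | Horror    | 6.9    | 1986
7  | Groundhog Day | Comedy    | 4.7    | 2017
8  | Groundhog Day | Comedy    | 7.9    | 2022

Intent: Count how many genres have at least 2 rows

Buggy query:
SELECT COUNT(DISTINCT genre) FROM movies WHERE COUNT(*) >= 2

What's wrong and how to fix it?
Bug: COUNT(*) cannot appear in WHERE; the per-group count doesn't exist yet

Fix: Use a subquery that GROUPs and filters with HAVING, then count its rows

Corrected query:
SELECT COUNT(*) FROM (SELECT genre FROM movies GROUP BY genre HAVING COUNT(*) >= 2)

Result:
COUNT(*)
--------
3       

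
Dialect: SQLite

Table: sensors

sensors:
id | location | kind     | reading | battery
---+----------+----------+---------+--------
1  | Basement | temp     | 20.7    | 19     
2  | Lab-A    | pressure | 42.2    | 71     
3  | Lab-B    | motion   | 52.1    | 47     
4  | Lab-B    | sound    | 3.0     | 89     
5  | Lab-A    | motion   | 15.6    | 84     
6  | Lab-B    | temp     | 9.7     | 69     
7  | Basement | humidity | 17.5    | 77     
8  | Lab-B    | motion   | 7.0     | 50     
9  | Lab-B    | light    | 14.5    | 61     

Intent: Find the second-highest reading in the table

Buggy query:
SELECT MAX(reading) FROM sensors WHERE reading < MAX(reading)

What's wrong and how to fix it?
Bug: The inner MAX is an aggregate inside WHERE, which is not allowed

Fix: Put the inner MAX in a scalar subquery

Corrected query:
SELECT MAX(reading) FROM sensors WHERE reading < (SELECT MAX(reading) FROM sensors)

Result:
MAX(reading)
------------
42.2        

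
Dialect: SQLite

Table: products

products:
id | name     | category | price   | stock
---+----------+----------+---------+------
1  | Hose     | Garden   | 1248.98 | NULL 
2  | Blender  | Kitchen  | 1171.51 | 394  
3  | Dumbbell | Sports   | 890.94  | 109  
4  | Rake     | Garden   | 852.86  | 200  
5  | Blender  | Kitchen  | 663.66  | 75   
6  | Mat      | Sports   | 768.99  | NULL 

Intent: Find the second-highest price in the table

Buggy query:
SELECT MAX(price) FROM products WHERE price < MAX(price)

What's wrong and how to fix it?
Bug: MAX(price) on the right of the comparison is an aggregate-in-WHERE error

Fix: Put the inner MAX in a scalar subquery

Corrected query:
SELECT MAX(price) FROM products WHERE price < (SELECT MAX(price) FROM products)

Result:
MAX(price)
----------
1171.51   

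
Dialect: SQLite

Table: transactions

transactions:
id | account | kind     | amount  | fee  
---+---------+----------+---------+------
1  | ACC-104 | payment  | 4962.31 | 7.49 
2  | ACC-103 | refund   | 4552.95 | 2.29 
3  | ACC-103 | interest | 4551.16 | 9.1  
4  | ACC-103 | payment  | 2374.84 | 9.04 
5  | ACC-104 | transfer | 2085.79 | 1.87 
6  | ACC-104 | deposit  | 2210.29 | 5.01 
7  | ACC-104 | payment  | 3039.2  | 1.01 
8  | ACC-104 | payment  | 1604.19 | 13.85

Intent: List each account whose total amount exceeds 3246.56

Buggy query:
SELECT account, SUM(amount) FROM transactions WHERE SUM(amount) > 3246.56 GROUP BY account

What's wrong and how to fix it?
Bug: Aggregate functions cannot appear in a WHERE clause

Fix: Use HAVING (which filters groups after aggregation) instead of WHERE

Corrected query:
SELECT account, SUM(amount) FROM transactions GROUP BY account HAVING SUM(amount) > 3246.56

Result:
account | SUM(amount)
--------+------------
ACC-103 | 11478.95   
ACC-104 | 13901.78   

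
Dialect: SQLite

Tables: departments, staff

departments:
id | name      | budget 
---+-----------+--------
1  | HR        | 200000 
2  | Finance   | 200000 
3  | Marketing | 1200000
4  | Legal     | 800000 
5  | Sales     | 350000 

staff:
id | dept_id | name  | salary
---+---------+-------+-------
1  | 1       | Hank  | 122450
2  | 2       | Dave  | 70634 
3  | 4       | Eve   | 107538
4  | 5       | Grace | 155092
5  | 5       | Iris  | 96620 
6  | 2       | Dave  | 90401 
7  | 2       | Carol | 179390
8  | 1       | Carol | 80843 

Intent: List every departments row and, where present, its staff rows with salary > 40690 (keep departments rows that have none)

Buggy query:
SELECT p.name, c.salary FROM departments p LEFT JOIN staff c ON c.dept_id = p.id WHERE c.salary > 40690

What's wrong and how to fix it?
Bug: A WHERE condition on the right-hand table after LEFT JOIN drops unmatched parents

Fix: Move the right-table condition into the ON clause so unmatched parents are kept

Corrected query:
SELECT p.name, c.salary FROM departments p LEFT JOIN staff c ON c.dept_id = p.id AND c.salary > 40690

Result:
name      | salary
----------+-------
HR        | 80843 
HR        | 122450
Finance   | 70634 
Finance   | 90401 
Finance   | 179390
Marketing | NULL  
Legal     | 107538
Sales     | 96620 
Sales     | 155092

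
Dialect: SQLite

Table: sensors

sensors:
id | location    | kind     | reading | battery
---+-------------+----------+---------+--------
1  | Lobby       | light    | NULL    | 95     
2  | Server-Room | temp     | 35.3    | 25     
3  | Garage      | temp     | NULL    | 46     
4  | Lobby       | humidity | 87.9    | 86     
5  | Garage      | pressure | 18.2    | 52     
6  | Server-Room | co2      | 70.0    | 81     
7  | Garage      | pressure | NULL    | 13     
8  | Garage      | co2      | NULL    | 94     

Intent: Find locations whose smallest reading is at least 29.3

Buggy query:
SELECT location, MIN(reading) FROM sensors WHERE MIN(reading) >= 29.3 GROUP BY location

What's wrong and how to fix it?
Bug: Aggregates like MIN are computed per group after WHERE runs

Fix: Replace WHERE with HAVING after the GROUP BY

Corrected query:
SELECT location, MIN(reading) FROM sensors GROUP BY location HAVING MIN(reading) >= 29.3

Result:
location    | MIN(reading)
------------+-------------
Lobby       | 87.9        
Server-Room | 35.3        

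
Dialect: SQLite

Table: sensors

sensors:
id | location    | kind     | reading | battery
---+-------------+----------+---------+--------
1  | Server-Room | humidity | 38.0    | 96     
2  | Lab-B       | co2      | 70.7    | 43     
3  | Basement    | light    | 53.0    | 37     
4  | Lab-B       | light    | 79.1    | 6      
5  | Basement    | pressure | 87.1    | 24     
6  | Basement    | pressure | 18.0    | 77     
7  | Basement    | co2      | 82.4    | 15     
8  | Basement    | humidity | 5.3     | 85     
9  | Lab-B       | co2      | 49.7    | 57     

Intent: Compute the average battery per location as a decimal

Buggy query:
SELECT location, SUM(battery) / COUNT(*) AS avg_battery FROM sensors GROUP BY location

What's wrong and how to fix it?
Bug: SUM(battery) and COUNT(*) are both integers; the division truncates the fractional part

Fix: Cast one side to REAL so the division keeps the fractional part

Corrected query:
SELECT location, SUM(battery) * 1.0 / COUNT(*) AS avg_battery FROM sensors GROUP BY location

Result:
location    | avg_battery
------------+------------
Basement    | 47.6       
Lab-B       | 35.333333  
Server-Room | 96         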